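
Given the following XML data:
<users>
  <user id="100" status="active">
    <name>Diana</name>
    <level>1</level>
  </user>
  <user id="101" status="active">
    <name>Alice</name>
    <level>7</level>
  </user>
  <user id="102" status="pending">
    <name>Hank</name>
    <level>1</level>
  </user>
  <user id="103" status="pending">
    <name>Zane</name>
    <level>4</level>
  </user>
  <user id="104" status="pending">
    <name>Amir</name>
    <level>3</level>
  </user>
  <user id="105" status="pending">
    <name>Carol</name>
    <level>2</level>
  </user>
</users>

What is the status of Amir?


Finding user with name = Amir
user id="104" status="pending"

ANSWER: pending


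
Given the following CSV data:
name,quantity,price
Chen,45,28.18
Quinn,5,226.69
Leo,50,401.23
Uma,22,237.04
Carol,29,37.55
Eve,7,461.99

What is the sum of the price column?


Values in 'price' column:
  Row 1: 28.18
  Row 2: 226.69
  Row 3: 401.23
  Row 4: 237.04
  Row 5: 37.55
  Row 6: 461.99
Sum = 28.18 + 226.69 + 401.23 + 237.04 + 37.55 + 461.99 = 1392.68

ANSWER: 1392.68


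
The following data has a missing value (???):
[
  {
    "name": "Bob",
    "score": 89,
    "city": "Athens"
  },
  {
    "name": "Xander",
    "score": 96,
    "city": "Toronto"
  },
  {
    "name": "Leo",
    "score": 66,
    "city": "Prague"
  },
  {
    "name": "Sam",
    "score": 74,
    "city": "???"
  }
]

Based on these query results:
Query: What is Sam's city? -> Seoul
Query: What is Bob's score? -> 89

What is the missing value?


The missing value is Sam's city
From query: Sam's city = Seoul

ANSWER: Seoul


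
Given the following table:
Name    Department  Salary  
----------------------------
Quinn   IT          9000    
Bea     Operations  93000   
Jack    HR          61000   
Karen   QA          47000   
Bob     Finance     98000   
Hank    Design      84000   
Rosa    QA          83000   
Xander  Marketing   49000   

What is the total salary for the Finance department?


Finance department members:
  Bob: 98000
Total = 98000 = 98000

ANSWER: 98000


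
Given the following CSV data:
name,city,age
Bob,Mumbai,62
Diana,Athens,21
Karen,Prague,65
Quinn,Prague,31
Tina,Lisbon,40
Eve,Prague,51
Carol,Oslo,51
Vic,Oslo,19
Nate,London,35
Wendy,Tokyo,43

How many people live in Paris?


Scanning city column for 'Paris':
Total matches: 0

ANSWER: 0


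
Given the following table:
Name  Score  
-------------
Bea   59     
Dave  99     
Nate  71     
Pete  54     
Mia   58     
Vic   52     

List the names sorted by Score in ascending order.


Sorting by Score (ascending):
  Vic: 52
  Pete: 54
  Mia: 58
  Bea: 59
  Nate: 71
  Dave: 99


ANSWER: Vic, Pete, Mia, Bea, Nate, Dave


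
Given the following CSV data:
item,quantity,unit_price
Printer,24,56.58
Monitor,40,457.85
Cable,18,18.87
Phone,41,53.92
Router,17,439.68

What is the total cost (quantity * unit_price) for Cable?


Row: Cable
quantity = 18
unit_price = 18.87
total = 18 * 18.87 = 339.66

ANSWER: 339.66


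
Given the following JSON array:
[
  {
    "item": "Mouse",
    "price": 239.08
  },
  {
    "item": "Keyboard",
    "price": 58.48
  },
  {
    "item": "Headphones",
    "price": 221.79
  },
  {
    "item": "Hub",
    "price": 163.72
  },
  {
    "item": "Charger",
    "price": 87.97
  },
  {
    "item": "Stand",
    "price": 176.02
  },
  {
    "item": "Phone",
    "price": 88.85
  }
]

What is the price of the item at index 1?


Array index 1 -> Keyboard
price = 58.48

ANSWER: 58.48


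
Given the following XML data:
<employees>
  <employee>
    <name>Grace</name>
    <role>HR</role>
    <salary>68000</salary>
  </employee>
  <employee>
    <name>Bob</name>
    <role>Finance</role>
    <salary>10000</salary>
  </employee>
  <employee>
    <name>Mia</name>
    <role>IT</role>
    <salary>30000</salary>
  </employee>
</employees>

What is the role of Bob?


Searching for <employee> with <name>Bob</name>
Found at position 2
<role>Finance</role>

ANSWER: Finance


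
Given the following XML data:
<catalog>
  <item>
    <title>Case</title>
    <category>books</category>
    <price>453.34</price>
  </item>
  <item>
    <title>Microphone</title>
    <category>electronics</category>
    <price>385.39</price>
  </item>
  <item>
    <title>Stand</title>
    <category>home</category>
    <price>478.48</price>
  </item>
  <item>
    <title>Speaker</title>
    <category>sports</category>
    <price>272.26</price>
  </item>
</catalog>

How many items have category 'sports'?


Scanning <item> elements for <category>sports</category>:
  Item 4: Speaker -> MATCH
Count: 1

ANSWER: 1


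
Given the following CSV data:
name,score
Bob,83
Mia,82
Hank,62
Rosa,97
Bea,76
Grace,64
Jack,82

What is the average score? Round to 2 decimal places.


Scores: 83, 82, 62, 97, 76, 64, 82
Sum = 546
Count = 7
Average = 546 / 7 = 78.00

ANSWER: 78.00


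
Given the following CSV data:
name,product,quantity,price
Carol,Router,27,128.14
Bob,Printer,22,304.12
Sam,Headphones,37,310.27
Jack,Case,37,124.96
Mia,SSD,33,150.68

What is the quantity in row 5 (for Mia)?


Row 5: Mia
Column 'quantity' = 33

ANSWER: 33


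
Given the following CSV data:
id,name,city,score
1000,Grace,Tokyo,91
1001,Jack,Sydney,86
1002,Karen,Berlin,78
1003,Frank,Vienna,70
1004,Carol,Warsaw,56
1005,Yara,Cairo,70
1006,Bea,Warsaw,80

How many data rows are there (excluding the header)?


Counting rows (excluding header):
Header: id,name,city,score
Data rows: 7

ANSWER: 7


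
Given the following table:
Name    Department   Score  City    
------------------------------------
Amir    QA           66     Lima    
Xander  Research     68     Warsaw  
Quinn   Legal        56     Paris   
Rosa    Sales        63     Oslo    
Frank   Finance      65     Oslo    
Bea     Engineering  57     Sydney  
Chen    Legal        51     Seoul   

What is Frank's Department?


Row 5: Frank
Department = Finance

ANSWER: Finance


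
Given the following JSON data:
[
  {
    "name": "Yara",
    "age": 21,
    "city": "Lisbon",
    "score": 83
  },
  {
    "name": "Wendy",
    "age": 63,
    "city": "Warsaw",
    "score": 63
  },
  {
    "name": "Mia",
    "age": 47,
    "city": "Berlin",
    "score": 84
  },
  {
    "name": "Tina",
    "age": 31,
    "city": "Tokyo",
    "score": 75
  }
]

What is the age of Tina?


Looking up record where name = Tina
Record index: 3
Field 'age' = 31

ANSWER: 31


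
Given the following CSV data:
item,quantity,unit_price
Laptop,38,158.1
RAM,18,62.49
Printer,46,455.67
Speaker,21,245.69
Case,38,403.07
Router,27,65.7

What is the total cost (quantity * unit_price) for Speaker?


Row: Speaker
quantity = 21
unit_price = 245.69
total = 21 * 245.69 = 5159.49

ANSWER: 5159.49


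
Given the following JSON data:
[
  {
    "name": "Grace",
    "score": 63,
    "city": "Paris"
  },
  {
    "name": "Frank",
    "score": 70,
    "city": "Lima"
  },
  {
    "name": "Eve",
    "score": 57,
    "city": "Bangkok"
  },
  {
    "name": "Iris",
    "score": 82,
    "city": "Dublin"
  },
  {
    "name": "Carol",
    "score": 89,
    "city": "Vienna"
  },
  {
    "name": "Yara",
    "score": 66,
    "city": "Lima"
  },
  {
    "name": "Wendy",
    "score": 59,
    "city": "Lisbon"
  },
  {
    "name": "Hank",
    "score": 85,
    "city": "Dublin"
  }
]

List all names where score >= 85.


Filtering records where score >= 85:
  Grace (score=63) -> no
  Frank (score=70) -> no
  Eve (score=57) -> no
  Iris (score=82) -> no
  Carol (score=89) -> YES
  Yara (score=66) -> no
  Wendy (score=59) -> no
  Hank (score=85) -> YES


ANSWER: Carol, Hank


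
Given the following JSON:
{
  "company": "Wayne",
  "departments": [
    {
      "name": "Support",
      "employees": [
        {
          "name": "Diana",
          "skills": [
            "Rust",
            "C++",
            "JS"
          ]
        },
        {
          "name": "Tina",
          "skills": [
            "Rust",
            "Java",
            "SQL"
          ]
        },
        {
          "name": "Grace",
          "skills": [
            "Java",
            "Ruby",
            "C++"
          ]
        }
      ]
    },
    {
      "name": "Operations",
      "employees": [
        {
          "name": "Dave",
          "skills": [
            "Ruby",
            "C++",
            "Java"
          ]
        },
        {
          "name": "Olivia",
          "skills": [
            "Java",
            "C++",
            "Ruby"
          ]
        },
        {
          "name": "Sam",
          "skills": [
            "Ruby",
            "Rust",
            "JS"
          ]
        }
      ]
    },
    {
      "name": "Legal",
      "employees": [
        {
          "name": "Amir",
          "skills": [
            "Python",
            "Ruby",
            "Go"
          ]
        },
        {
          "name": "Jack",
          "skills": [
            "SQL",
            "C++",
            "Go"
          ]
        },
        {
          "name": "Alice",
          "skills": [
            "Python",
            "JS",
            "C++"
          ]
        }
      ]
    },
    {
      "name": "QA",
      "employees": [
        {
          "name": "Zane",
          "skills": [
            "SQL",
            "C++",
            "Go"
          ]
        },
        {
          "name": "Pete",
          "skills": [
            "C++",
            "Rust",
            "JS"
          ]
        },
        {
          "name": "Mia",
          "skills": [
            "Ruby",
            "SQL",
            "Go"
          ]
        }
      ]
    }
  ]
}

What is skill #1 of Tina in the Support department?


Path: departments[0].employees[1].skills[0]
Value: Rust

ANSWER: Rust


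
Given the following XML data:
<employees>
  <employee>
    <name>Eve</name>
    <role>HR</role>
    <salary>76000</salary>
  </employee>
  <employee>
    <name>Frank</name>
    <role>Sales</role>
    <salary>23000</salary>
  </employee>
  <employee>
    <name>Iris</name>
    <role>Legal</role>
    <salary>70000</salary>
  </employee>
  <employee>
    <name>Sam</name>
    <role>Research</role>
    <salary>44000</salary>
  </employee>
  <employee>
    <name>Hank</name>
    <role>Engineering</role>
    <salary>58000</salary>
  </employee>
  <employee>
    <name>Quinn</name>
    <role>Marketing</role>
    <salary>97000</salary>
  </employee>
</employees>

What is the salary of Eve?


Searching for <employee> with <name>Eve</name>
Found at position 1
<salary>76000</salary>

ANSWER: 76000


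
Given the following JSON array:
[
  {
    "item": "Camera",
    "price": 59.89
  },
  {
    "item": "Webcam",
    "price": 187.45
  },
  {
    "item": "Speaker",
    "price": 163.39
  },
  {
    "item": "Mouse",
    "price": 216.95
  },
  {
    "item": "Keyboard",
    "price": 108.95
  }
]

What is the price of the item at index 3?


Array index 3 -> Mouse
price = 216.95

ANSWER: 216.95


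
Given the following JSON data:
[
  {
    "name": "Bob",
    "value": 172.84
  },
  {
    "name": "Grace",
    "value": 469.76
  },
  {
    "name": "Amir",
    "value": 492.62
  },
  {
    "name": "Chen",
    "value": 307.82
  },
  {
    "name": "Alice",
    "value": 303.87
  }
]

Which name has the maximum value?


Comparing values:
  Bob: 172.84
  Grace: 469.76
  Amir: 492.62
  Chen: 307.82
  Alice: 303.87
Maximum: Amir (492.62)

ANSWER: Amir


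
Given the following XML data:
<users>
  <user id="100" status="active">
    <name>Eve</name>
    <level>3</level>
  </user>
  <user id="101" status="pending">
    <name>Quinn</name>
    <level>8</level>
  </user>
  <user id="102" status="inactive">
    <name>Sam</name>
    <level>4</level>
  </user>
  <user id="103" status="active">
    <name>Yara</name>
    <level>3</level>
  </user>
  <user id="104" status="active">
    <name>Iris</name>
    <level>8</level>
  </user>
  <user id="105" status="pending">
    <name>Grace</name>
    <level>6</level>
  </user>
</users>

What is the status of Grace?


Finding user with name = Grace
user id="105" status="pending"

ANSWER: pending


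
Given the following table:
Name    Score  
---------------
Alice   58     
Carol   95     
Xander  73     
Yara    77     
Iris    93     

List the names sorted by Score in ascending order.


Sorting by Score (ascending):
  Alice: 58
  Xander: 73
  Yara: 77
  Iris: 93
  Carol: 95


ANSWER: Alice, Xander, Yara, Iris, Carol


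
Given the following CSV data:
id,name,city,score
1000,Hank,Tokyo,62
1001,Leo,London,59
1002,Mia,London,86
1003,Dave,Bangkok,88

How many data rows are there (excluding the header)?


Counting rows (excluding header):
Header: id,name,city,score
Data rows: 4

ANSWER: 4


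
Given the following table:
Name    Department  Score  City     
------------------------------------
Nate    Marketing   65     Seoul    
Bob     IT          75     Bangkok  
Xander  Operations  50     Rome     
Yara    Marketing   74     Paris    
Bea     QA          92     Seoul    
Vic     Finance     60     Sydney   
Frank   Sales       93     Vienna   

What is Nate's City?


Row 1: Nate
City = Seoul

ANSWER: Seoul


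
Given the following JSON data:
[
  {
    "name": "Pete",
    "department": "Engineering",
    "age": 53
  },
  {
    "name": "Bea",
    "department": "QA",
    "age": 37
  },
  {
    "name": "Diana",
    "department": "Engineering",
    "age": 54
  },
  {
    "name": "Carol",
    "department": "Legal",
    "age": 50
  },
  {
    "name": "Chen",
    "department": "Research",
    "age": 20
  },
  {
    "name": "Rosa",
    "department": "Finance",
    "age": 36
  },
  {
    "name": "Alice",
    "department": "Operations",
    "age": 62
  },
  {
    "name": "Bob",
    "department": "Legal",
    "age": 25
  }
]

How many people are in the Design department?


Scanning records for department = Design
  No matches found
Count: 0

ANSWER: 0


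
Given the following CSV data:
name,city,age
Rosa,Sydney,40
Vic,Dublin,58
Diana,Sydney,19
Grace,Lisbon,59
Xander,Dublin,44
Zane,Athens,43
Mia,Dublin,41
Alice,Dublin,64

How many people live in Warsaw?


Scanning city column for 'Warsaw':
Total matches: 0

ANSWER: 0


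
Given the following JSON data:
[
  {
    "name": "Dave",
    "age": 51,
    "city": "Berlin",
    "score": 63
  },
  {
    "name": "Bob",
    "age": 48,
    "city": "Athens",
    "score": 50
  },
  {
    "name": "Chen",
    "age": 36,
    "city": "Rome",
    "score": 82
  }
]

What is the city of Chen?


Looking up record where name = Chen
Record index: 2
Field 'city' = Rome

ANSWER: Rome


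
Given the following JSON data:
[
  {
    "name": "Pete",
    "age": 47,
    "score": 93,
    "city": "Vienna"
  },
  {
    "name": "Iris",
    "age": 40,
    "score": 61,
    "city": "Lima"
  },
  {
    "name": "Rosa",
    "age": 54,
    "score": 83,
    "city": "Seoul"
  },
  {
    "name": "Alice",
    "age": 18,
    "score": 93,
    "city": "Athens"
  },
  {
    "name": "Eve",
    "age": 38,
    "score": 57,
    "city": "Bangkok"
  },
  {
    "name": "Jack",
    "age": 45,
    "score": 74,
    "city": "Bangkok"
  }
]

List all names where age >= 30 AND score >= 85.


Checking both conditions:
  Pete (age=47, score=93) -> YES
  Iris (age=40, score=61) -> no
  Rosa (age=54, score=83) -> no
  Alice (age=18, score=93) -> no
  Eve (age=38, score=57) -> no
  Jack (age=45, score=74) -> no


ANSWER: Pete


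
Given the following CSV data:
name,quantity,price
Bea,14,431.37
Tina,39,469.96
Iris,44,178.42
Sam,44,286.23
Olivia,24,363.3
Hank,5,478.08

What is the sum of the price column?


Values in 'price' column:
  Row 1: 431.37
  Row 2: 469.96
  Row 3: 178.42
  Row 4: 286.23
  Row 5: 363.3
  Row 6: 478.08
Sum = 431.37 + 469.96 + 178.42 + 286.23 + 363.3 + 478.08 = 2207.36

ANSWER: 2207.36


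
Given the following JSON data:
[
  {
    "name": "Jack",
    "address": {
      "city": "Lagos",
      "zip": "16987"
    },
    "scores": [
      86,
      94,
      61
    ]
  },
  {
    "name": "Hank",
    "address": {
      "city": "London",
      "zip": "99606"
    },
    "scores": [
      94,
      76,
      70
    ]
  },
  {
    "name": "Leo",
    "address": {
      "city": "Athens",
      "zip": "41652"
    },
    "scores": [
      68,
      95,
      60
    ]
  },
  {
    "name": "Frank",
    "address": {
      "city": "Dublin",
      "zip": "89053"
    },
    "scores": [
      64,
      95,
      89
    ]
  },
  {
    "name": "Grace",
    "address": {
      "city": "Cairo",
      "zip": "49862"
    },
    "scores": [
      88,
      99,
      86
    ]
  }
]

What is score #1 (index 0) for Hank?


Path: records[1].scores[0]
Value: 94

ANSWER: 94


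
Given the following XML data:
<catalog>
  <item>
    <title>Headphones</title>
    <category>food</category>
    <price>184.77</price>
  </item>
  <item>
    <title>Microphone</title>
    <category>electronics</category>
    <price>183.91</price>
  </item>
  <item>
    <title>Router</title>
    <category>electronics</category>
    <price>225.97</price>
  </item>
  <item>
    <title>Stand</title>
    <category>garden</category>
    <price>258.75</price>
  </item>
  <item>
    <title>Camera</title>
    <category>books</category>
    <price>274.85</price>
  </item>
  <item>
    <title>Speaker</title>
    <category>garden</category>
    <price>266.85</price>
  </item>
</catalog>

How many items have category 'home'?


Scanning <item> elements for <category>home</category>:
Count: 0

ANSWER: 0


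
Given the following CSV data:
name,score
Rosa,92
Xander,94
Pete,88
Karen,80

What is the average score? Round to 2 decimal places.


Scores: 92, 94, 88, 80
Sum = 354
Count = 4
Average = 354 / 4 = 88.50

ANSWER: 88.50


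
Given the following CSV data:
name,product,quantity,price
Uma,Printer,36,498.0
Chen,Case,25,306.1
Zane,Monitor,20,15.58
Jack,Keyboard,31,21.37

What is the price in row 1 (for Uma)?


Row 1: Uma
Column 'price' = 498.0

ANSWER: 498.0


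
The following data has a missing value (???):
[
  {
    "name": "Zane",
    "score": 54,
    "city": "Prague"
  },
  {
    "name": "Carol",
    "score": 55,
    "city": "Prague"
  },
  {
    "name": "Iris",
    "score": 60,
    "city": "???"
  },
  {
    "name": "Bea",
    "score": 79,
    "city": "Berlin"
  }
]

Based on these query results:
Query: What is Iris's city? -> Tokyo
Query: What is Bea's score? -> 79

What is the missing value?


The missing value is Iris's city
From query: Iris's city = Tokyo

ANSWER: Tokyo


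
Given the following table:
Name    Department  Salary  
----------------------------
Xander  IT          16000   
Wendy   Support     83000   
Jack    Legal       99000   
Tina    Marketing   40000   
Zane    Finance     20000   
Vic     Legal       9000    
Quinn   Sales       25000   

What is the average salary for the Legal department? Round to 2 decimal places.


Legal department members:
  Jack: 99000
  Vic: 9000
Sum = 108000
Count = 2
Average = 108000 / 2 = 54000.00

ANSWER: 54000.00


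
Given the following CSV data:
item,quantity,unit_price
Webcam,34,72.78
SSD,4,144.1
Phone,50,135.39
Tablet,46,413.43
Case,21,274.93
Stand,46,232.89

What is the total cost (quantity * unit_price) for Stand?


Row: Stand
quantity = 46
unit_price = 232.89
total = 46 * 232.89 = 10712.94

ANSWER: 10712.94


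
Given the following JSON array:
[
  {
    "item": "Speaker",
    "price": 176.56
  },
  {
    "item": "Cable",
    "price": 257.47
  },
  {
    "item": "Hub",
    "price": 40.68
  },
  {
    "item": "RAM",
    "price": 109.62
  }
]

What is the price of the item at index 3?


Array index 3 -> RAM
price = 109.62

ANSWER: 109.62


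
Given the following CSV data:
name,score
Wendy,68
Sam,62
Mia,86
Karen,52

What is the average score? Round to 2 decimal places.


Scores: 68, 62, 86, 52
Sum = 268
Count = 4
Average = 268 / 4 = 67.00

ANSWER: 67.00


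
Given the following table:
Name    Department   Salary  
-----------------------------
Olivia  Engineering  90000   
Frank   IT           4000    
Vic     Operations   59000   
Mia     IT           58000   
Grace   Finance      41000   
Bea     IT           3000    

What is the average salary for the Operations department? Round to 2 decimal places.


Operations department members:
  Vic: 59000
Sum = 59000
Count = 1
Average = 59000 / 1 = 59000.00

ANSWER: 59000.00


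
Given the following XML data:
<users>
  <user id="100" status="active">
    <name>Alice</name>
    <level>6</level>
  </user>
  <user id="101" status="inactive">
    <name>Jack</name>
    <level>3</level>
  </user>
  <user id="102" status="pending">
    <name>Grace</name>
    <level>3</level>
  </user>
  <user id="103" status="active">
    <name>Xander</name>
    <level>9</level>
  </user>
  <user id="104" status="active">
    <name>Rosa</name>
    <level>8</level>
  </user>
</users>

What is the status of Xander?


Finding user with name = Xander
user id="103" status="active"

ANSWER: active


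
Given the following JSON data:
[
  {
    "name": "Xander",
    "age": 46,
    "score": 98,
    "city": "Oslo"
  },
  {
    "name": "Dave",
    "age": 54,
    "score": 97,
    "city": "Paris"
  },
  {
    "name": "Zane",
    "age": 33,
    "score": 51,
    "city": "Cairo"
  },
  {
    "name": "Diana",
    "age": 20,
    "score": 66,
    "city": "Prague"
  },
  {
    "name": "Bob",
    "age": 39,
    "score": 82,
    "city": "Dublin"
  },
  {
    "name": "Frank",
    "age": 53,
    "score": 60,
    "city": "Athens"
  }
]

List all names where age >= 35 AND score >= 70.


Checking both conditions:
  Xander (age=46, score=98) -> YES
  Dave (age=54, score=97) -> YES
  Zane (age=33, score=51) -> no
  Diana (age=20, score=66) -> no
  Bob (age=39, score=82) -> YES
  Frank (age=53, score=60) -> no


ANSWER: Xander, Dave, Bob


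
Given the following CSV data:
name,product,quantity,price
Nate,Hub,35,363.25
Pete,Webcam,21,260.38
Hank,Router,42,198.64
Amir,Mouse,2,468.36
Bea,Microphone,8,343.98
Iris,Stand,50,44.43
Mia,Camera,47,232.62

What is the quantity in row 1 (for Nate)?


Row 1: Nate
Column 'quantity' = 35

ANSWER: 35


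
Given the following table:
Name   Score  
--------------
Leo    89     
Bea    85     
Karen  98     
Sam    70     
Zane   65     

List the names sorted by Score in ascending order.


Sorting by Score (ascending):
  Zane: 65
  Sam: 70
  Bea: 85
  Leo: 89
  Karen: 98


ANSWER: Zane, Sam, Bea, Leo, Karen


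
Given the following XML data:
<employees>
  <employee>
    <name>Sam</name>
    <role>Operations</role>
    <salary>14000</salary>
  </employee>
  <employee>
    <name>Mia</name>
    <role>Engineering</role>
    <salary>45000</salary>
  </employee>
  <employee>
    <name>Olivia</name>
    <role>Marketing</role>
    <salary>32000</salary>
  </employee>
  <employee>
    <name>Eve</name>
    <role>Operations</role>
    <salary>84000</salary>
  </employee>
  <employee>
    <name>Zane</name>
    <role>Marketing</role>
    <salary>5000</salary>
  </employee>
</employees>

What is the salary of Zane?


Searching for <employee> with <name>Zane</name>
Found at position 5
<salary>5000</salary>

ANSWER: 5000


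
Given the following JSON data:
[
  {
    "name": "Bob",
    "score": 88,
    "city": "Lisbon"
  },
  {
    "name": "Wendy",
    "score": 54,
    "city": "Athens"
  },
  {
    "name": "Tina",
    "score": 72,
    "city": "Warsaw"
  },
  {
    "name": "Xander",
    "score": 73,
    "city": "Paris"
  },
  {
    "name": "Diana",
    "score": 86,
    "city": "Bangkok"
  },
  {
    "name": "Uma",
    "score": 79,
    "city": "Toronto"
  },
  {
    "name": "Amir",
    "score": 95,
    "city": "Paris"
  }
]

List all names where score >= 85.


Filtering records where score >= 85:
  Bob (score=88) -> YES
  Wendy (score=54) -> no
  Tina (score=72) -> no
  Xander (score=73) -> no
  Diana (score=86) -> YES
  Uma (score=79) -> no
  Amir (score=95) -> YES


ANSWER: Bob, Diana, Amir


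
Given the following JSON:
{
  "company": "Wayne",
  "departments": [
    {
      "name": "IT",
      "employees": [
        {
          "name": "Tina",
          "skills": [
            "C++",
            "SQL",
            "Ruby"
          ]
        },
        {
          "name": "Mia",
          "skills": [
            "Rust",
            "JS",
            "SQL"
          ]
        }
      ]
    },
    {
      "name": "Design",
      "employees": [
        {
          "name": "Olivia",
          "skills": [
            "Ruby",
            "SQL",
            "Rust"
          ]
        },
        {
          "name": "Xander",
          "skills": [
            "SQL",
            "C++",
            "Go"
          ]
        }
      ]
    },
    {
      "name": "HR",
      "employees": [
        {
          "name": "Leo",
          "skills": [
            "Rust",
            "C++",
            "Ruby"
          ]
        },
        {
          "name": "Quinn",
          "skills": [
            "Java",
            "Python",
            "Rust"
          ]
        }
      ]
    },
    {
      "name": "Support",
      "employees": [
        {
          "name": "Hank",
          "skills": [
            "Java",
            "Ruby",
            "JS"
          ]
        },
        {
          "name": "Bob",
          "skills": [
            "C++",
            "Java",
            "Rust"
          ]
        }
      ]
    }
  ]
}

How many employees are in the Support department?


Path: departments[3].employees
Count: 2

ANSWER: 2


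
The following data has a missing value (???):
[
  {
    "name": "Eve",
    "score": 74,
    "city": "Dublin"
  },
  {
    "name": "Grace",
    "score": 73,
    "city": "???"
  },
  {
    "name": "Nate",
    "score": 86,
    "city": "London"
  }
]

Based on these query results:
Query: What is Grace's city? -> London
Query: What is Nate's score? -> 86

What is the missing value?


The missing value is Grace's city
From query: Grace's city = London

ANSWER: London


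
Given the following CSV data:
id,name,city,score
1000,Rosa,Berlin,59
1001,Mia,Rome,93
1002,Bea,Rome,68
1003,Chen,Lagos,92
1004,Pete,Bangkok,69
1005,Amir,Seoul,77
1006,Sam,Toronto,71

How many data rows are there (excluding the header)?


Counting rows (excluding header):
Header: id,name,city,score
Data rows: 7

ANSWER: 7


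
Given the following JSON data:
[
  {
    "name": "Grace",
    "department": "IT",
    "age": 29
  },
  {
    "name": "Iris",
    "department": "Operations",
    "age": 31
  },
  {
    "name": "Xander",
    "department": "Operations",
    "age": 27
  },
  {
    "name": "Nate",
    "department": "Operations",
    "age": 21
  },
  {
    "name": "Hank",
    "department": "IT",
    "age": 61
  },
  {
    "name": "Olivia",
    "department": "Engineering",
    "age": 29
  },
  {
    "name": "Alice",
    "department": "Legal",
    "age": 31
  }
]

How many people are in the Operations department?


Scanning records for department = Operations
  Record 1: Iris
  Record 2: Xander
  Record 3: Nate
Count: 3

ANSWER: 3


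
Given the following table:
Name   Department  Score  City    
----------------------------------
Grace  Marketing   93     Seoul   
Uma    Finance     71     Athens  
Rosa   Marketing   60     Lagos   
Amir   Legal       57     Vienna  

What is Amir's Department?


Row 4: Amir
Department = Legal

ANSWER: Legal


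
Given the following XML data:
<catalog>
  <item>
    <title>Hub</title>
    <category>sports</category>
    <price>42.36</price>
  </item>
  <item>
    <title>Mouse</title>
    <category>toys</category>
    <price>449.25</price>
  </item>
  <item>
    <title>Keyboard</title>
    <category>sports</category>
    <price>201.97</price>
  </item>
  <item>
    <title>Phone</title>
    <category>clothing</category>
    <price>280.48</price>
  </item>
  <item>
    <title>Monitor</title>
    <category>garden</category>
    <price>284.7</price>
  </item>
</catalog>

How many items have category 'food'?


Scanning <item> elements for <category>food</category>:
Count: 0

ANSWER: 0


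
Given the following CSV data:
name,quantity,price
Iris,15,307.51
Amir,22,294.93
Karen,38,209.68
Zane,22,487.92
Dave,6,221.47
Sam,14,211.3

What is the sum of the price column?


Values in 'price' column:
  Row 1: 307.51
  Row 2: 294.93
  Row 3: 209.68
  Row 4: 487.92
  Row 5: 221.47
  Row 6: 211.3
Sum = 307.51 + 294.93 + 209.68 + 487.92 + 221.47 + 211.3 = 1732.81

ANSWER: 1732.81


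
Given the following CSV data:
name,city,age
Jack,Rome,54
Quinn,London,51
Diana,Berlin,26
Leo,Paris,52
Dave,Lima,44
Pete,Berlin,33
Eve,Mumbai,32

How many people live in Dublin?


Scanning city column for 'Dublin':
Total matches: 0

ANSWER: 0


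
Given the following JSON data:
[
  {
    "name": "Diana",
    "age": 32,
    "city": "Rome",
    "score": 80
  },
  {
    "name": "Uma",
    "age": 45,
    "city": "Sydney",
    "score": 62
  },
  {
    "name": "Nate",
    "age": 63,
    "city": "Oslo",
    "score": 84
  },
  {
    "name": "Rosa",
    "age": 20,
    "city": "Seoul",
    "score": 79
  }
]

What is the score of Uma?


Looking up record where name = Uma
Record index: 1
Field 'score' = 62

ANSWER: 62


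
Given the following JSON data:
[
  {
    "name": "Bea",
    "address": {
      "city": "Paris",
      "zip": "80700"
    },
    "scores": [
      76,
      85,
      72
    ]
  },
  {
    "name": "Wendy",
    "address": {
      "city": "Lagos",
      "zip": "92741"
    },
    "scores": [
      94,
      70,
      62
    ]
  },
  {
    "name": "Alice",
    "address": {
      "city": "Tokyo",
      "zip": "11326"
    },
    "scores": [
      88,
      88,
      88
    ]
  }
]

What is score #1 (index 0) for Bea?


Path: records[0].scores[0]
Value: 76

ANSWER: 76


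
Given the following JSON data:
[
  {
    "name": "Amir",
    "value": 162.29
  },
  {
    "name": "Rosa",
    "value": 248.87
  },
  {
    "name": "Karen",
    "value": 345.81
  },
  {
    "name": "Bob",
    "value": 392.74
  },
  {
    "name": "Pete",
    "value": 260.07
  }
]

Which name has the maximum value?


Comparing values:
  Amir: 162.29
  Rosa: 248.87
  Karen: 345.81
  Bob: 392.74
  Pete: 260.07
Maximum: Bob (392.74)

ANSWER: Bob


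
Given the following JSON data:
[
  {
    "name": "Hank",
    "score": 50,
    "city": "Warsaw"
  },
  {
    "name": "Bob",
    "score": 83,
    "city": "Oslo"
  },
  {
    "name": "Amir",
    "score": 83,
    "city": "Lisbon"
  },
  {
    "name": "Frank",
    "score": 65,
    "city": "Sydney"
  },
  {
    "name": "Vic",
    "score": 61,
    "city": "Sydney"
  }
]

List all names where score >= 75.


Filtering records where score >= 75:
  Hank (score=50) -> no
  Bob (score=83) -> YES
  Amir (score=83) -> YES
  Frank (score=65) -> no
  Vic (score=61) -> no


ANSWER: Bob, Amir


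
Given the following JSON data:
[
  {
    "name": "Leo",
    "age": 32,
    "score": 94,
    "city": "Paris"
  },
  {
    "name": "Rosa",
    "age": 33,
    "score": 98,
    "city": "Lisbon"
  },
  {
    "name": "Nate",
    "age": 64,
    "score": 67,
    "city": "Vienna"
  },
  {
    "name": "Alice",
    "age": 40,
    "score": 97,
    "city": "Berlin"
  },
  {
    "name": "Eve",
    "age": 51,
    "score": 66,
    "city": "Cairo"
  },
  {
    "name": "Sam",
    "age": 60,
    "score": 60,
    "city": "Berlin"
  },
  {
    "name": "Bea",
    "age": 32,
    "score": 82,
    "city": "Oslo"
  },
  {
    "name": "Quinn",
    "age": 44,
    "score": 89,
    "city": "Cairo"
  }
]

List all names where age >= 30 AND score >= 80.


Checking both conditions:
  Leo (age=32, score=94) -> YES
  Rosa (age=33, score=98) -> YES
  Nate (age=64, score=67) -> no
  Alice (age=40, score=97) -> YES
  Eve (age=51, score=66) -> no
  Sam (age=60, score=60) -> no
  Bea (age=32, score=82) -> YES
  Quinn (age=44, score=89) -> YES


ANSWER: Leo, Rosa, Alice, Bea, Quinn


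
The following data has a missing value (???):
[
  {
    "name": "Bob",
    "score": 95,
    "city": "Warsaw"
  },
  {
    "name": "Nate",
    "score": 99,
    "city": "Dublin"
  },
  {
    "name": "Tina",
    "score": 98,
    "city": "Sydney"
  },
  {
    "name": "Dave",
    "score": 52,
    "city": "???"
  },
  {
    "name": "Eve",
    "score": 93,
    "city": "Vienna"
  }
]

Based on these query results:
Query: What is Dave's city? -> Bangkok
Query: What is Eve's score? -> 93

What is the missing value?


The missing value is Dave's city
From query: Dave's city = Bangkok

ANSWER: Bangkok


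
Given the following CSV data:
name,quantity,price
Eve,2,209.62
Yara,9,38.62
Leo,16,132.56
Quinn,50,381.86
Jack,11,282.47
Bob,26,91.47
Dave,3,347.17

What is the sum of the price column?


Values in 'price' column:
  Row 1: 209.62
  Row 2: 38.62
  Row 3: 132.56
  Row 4: 381.86
  Row 5: 282.47
  Row 6: 91.47
  Row 7: 347.17
Sum = 209.62 + 38.62 + 132.56 + 381.86 + 282.47 + 91.47 + 347.17 = 1483.77

ANSWER: 1483.77


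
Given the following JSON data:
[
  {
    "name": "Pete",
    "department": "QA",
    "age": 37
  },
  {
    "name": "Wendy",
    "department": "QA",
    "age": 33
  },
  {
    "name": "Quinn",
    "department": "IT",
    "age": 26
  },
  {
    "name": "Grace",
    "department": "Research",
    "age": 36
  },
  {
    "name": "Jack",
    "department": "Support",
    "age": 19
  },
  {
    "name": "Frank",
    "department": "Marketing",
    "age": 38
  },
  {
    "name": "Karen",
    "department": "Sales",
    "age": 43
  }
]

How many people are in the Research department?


Scanning records for department = Research
  Record 3: Grace
Count: 1

ANSWER: 1


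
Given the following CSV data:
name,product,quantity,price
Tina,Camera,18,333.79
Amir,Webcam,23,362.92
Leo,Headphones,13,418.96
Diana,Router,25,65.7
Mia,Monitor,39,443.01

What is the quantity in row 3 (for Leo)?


Row 3: Leo
Column 'quantity' = 13

ANSWER: 13


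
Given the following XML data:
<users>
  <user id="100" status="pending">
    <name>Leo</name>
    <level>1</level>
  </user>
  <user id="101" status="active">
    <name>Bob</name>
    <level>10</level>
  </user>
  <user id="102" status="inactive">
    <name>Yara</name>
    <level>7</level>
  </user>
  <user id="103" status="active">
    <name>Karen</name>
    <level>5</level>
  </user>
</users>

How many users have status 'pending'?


Counting users with status='pending':
  Leo (id=100) -> MATCH
Count: 1

ANSWER: 1


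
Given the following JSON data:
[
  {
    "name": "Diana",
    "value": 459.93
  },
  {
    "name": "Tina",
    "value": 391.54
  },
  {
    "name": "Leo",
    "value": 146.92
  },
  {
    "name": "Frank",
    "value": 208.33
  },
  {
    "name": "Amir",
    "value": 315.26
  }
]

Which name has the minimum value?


Comparing values:
  Diana: 459.93
  Tina: 391.54
  Leo: 146.92
  Frank: 208.33
  Amir: 315.26
Minimum: Leo (146.92)

ANSWER: Leo


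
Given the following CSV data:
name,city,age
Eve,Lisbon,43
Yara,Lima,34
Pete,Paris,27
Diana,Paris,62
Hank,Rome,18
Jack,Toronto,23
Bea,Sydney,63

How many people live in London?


Scanning city column for 'London':
Total matches: 0

ANSWER: 0


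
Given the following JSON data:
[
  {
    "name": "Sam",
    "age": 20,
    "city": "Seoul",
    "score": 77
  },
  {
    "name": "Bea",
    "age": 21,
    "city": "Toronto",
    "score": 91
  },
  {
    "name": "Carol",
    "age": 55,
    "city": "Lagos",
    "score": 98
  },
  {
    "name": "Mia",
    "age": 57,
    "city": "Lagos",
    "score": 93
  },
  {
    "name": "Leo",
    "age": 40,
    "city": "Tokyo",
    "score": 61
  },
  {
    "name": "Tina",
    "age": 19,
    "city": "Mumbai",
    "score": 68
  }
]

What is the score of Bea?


Looking up record where name = Bea
Record index: 1
Field 'score' = 91

ANSWER: 91


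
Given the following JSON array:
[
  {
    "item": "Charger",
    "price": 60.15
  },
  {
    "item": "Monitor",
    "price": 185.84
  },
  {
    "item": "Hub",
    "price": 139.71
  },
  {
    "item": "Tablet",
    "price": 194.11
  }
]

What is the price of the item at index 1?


Array index 1 -> Monitor
price = 185.84

ANSWER: 185.84


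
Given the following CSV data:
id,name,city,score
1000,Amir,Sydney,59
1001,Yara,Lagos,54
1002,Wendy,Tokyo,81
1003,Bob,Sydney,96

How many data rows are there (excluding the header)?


Counting rows (excluding header):
Header: id,name,city,score
Data rows: 4

ANSWER: 4


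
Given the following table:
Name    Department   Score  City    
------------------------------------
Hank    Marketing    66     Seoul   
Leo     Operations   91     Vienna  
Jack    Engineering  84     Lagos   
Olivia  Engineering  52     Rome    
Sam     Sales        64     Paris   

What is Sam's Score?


Row 5: Sam
Score = 64

ANSWER: 64


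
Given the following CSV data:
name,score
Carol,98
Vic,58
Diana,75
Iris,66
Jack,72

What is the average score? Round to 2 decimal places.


Scores: 98, 58, 75, 66, 72
Sum = 369
Count = 5
Average = 369 / 5 = 73.80

ANSWER: 73.80


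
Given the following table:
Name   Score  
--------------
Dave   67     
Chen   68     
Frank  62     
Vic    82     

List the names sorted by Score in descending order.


Sorting by Score (descending):
  Vic: 82
  Chen: 68
  Dave: 67
  Frank: 62


ANSWER: Vic, Chen, Dave, Frank


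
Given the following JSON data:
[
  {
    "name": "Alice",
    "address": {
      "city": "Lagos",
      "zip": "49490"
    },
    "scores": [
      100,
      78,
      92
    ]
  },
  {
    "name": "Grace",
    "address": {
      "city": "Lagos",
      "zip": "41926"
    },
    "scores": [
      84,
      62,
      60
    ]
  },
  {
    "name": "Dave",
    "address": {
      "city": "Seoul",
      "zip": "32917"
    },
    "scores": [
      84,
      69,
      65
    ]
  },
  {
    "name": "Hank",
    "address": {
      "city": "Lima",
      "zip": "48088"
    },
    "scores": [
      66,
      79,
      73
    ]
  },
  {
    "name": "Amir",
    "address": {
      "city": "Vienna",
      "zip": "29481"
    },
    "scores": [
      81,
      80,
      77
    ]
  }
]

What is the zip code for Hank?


Path: records[3].address.zip
Value: 48088

ANSWER: 48088


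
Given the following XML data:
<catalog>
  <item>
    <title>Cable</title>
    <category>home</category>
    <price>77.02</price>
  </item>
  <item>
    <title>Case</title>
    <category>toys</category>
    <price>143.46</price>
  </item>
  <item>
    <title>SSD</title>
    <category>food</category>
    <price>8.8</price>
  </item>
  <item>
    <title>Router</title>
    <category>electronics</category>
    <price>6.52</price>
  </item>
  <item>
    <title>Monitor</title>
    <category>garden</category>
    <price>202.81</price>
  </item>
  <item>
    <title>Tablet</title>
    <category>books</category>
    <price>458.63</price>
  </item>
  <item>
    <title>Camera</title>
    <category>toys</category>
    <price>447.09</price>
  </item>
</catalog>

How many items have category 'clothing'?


Scanning <item> elements for <category>clothing</category>:
Count: 0

ANSWER: 0


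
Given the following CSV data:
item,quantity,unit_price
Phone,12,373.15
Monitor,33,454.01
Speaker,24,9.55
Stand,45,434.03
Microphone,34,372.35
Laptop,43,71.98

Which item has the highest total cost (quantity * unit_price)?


Computing row totals:
  Phone: 4477.8
  Monitor: 14982.33
  Speaker: 229.2
  Stand: 19531.35
  Microphone: 12659.9
  Laptop: 3095.14
Maximum: Stand (19531.35)

ANSWER: Stand


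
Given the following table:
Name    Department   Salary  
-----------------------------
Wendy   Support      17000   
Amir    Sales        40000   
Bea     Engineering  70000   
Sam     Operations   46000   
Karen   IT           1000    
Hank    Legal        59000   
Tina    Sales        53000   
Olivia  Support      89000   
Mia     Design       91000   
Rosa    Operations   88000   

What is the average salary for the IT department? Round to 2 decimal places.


IT department members:
  Karen: 1000
Sum = 1000
Count = 1
Average = 1000 / 1 = 1000.00

ANSWER: 1000.00


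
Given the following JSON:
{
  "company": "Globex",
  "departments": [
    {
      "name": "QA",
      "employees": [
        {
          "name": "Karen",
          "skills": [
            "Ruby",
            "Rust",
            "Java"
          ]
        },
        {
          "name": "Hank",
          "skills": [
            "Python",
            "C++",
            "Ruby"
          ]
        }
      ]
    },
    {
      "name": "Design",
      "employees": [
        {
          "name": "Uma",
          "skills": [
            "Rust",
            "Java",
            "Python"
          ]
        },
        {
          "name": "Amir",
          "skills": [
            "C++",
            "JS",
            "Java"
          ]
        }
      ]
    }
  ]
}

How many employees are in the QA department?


Path: departments[0].employees
Count: 2

ANSWER: 2
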